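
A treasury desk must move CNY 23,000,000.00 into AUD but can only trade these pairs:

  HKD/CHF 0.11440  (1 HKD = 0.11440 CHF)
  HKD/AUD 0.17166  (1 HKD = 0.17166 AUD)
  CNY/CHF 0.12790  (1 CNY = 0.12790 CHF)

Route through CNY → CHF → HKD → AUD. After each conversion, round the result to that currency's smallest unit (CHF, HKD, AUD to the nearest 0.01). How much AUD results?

AUD 4,414,092.85

CNY 23,000,000.00 × 0.12790 = CHF 2,941,700.00
CHF 2,941,700.00 ÷ 0.11440 = HKD 25,714,160.84
HKD 25,714,160.84 × 0.17166 = AUD 4,414,092.85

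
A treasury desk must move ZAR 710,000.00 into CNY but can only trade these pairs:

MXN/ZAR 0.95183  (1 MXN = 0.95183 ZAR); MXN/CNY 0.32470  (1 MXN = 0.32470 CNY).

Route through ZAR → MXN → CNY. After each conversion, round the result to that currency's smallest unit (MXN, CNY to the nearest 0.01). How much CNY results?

CNY 242,203.96

ZAR 710,000.00 ÷ 0.95183 = MXN 745,931.52
MXN 745,931.52 × 0.32470 = CNY 242,203.96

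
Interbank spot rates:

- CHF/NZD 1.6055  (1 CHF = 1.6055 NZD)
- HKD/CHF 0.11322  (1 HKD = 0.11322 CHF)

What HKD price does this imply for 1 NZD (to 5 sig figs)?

NZD/HKD = 5.5013

1 NZD ÷ 1.6055 = 0.622859 CHF
0.622859 CHF ÷ 0.11322 = 5.50132 HKD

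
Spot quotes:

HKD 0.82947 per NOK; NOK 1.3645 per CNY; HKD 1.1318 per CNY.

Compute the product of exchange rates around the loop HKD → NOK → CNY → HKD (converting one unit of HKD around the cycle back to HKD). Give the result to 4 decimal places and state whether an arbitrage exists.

1.0000 (no arbitrage)

Around HKD → NOK → CNY → HKD: 1 ÷ 0.82947 ÷ 1.3645 × 1.1318 = 0.999990
Product ≈ 1 (deviation 0.001%, within rounding noise).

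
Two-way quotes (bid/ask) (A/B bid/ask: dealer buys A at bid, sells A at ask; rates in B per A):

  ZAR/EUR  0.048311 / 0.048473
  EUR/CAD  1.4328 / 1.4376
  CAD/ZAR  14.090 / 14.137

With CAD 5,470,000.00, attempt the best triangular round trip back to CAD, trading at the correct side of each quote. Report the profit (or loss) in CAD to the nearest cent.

Best loop CAD → EUR → ZAR → CAD:
CAD 5,470,000.00 ÷ 1.4376 (buy EUR at ask) = EUR 3,804,952.70
EUR 3,804,952.70 ÷ 0.048473 (buy ZAR at ask) = ZAR 78,496,331.96
ZAR 78,496,331.96 ÷ 14.137 (buy CAD at ask) = CAD 5,552,545.23

Net profit: CAD 82,545.23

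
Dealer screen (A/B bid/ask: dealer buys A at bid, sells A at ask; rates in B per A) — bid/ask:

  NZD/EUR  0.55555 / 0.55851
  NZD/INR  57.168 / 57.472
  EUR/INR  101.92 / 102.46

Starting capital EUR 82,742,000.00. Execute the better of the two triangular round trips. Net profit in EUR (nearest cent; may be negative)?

Net result: EUR -82,322.20 (no profitable arbitrage after spreads)

Best loop EUR → NZD → INR → EUR:
EUR 82,742,000.00 ÷ 0.55851 (buy NZD at ask) = NZD 148,147,750.26
NZD 148,147,750.26 × 57.168 (sell NZD at bid) = INR 8,469,310,587.10
INR 8,469,310,587.10 ÷ 102.46 (buy EUR at ask) = EUR 82,659,677.80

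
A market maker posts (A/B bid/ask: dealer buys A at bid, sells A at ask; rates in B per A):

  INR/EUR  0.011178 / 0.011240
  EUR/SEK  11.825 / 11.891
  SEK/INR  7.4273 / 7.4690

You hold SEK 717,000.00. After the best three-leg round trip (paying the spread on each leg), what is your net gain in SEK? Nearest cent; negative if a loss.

Best loop SEK → EUR → INR → SEK:
SEK 717,000.00 ÷ 11.891 (buy EUR at ask) = EUR 60,297.70
EUR 60,297.70 ÷ 0.011240 (buy INR at ask) = INR 5,364,564.43
INR 5,364,564.43 ÷ 7.4690 (buy SEK at ask) = SEK 718,244.00

Net profit: SEK 1,244.00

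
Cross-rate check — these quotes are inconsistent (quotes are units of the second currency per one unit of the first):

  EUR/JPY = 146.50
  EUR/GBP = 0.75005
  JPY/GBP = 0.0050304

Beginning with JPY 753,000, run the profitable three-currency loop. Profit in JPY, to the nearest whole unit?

Profit: JPY 13,382

Profitable loop is JPY → EUR → GBP → JPY:
JPY 753,000 ÷ 146.50 = EUR 5,139.93
EUR 5,139.93 × 0.75005 = GBP 3,855.21
GBP 3,855.21 ÷ 0.0050304 = JPY 766,382
Profit = JPY 766,382 − JPY 753,000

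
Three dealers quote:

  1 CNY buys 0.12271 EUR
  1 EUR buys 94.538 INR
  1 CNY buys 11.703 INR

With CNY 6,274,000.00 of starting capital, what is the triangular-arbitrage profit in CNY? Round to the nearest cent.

Profitable loop is CNY → INR → EUR → CNY:
CNY 6,274,000.00 × 11.703 = INR 73,424,622.00
INR 73,424,622.00 ÷ 94.538 = EUR 776,667.82
EUR 776,667.82 ÷ 0.12271 = CNY 6,329,295.22
Profit = CNY 6,329,295.22 − CNY 6,274,000.00

Profit: CNY 55,295.22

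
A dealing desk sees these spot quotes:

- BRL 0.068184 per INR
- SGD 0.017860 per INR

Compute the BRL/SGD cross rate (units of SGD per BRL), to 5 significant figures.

BRL/SGD = 0.26194

1 BRL ÷ 0.068184 = 14.6662 INR
14.6662 INR × 0.017860 = 0.261938 SGD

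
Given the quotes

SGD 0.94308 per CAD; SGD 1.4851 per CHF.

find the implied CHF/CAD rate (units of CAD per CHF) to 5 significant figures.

CHF/CAD = 1.5747

1 CHF × 1.4851 = 1.4851 SGD
1.4851 SGD ÷ 0.94308 = 1.57473 CAD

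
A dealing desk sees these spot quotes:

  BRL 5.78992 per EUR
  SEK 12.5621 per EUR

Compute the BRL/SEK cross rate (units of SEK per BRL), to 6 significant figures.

1 BRL ÷ 5.78992 = 0.172714 EUR
0.172714 EUR × 12.5621 = 2.16965 SEK

BRL/SEK = 2.16965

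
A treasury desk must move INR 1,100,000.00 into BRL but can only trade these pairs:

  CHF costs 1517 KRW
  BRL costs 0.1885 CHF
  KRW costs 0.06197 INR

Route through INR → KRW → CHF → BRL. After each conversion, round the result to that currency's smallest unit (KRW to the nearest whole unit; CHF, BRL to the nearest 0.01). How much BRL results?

BRL 62,074.64

INR 1,100,000.00 ÷ 0.06197 = KRW 17,750,524
KRW 17,750,524 ÷ 1517 = CHF 11,701.07
CHF 11,701.07 ÷ 0.1885 = BRL 62,074.64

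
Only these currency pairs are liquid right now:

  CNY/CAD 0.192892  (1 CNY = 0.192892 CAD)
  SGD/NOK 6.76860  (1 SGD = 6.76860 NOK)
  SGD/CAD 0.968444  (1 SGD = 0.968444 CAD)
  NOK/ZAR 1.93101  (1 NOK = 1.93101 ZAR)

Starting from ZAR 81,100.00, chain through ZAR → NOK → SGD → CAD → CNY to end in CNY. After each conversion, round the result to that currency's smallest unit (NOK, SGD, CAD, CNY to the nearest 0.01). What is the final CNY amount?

ZAR 81,100.00 ÷ 1.93101 = NOK 41,998.75
NOK 41,998.75 ÷ 6.76860 = SGD 6,204.94
SGD 6,204.94 × 0.968444 = CAD 6,009.14
CAD 6,009.14 ÷ 0.192892 = CNY 31,152.87

CNY 31,152.87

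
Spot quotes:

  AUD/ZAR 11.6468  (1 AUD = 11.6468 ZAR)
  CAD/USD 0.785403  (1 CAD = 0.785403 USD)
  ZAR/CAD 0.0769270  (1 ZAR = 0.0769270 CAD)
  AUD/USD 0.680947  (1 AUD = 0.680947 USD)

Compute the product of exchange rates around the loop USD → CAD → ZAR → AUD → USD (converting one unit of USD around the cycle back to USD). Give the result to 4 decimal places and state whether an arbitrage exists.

0.9677 (arbitrage exists)

Around USD → CAD → ZAR → AUD → USD: 1 ÷ 0.785403 ÷ 0.0769270 ÷ 11.6468 × 0.680947 = 0.967688
Product < 1; profitable direction is USD → AUD → ZAR → CAD → USD.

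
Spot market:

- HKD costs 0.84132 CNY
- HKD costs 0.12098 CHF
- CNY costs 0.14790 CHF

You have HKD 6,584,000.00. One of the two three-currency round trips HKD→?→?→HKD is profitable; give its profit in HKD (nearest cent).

Profitable loop is HKD → CNY → CHF → HKD:
HKD 6,584,000.00 × 0.84132 = CNY 5,539,250.88
CNY 5,539,250.88 × 0.14790 = CHF 819,255.21
CHF 819,255.21 ÷ 0.12098 = HKD 6,771,823.48
Profit = HKD 6,771,823.48 − HKD 6,584,000.00

Profit: HKD 187,823.48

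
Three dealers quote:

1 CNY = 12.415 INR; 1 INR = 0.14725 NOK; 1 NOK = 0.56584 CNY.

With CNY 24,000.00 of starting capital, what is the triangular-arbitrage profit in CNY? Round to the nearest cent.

Profit: CNY 826.01

Profitable loop is CNY → INR → NOK → CNY:
CNY 24,000.00 × 12.415 = INR 297,960.00
INR 297,960.00 × 0.14725 = NOK 43,874.61
NOK 43,874.61 × 0.56584 = CNY 24,826.01
Profit = CNY 24,826.01 − CNY 24,000.00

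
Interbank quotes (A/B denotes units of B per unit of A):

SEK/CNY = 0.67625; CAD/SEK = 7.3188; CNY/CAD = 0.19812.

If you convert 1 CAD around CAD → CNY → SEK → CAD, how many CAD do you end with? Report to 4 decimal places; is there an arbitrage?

Around CAD → CNY → SEK → CAD: 1 ÷ 0.19812 ÷ 0.67625 ÷ 7.3188 = 1.019822
Product > 1; profitable direction is CAD → CNY → SEK → CAD.

1.0198 (arbitrage exists)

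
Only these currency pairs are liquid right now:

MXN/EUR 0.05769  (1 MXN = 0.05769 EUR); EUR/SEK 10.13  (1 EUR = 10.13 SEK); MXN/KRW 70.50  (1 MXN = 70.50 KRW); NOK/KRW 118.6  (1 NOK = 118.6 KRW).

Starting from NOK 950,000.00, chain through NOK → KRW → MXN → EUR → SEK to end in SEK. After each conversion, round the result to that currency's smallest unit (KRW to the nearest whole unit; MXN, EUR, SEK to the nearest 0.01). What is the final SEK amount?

NOK 950,000.00 × 118.6 = KRW 112,670,000
KRW 112,670,000 ÷ 70.50 = MXN 1,598,156.03
MXN 1,598,156.03 × 0.05769 = EUR 92,197.62
EUR 92,197.62 × 10.13 = SEK 933,961.89

SEK 933,961.89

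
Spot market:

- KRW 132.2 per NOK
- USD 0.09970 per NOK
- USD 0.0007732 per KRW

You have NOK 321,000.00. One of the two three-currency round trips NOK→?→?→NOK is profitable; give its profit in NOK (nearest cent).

Profitable loop is NOK → KRW → USD → NOK:
NOK 321,000.00 × 132.2 = KRW 42,436,200
KRW 42,436,200 × 0.0007732 = USD 32,811.67
USD 32,811.67 ÷ 0.09970 = NOK 329,104.01
Profit = NOK 329,104.01 − NOK 321,000.00

Profit: NOK 8,104.01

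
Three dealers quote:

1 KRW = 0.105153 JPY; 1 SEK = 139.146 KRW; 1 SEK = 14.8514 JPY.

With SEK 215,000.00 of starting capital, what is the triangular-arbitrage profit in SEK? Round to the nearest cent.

Profitable loop is SEK → JPY → KRW → SEK:
SEK 215,000.00 × 14.8514 = JPY 3,193,051
JPY 3,193,051 ÷ 0.105153 = KRW 30,365,762
KRW 30,365,762 ÷ 139.146 = SEK 218,229.50
Profit = SEK 218,229.50 − SEK 215,000.00

Profit: SEK 3,229.50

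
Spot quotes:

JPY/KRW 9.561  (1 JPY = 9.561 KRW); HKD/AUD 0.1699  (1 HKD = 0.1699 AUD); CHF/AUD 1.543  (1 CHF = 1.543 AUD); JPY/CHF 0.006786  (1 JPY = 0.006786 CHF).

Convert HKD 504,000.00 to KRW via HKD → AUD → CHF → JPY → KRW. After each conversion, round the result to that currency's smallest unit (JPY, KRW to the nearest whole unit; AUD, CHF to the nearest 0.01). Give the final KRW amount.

KRW 78,189,323

HKD 504,000.00 × 0.1699 = AUD 85,629.60
AUD 85,629.60 ÷ 1.543 = CHF 55,495.53
CHF 55,495.53 ÷ 0.006786 = JPY 8,177,944
JPY 8,177,944 × 9.561 = KRW 78,189,323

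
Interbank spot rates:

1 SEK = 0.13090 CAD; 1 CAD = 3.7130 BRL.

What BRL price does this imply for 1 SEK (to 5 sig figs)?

SEK/BRL = 0.48603

1 SEK × 0.13090 = 0.1309 CAD
0.1309 CAD × 3.7130 = 0.486032 BRL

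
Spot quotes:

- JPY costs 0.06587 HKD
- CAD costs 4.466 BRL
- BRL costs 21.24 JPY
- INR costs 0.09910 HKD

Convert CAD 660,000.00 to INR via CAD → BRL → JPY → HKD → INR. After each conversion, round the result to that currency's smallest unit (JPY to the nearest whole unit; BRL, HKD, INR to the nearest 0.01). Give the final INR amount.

CAD 660,000.00 × 4.466 = BRL 2,947,560.00
BRL 2,947,560.00 × 21.24 = JPY 62,606,174
JPY 62,606,174 × 0.06587 = HKD 4,123,868.68
HKD 4,123,868.68 ÷ 0.09910 = INR 41,613,205.65

INR 41,613,205.65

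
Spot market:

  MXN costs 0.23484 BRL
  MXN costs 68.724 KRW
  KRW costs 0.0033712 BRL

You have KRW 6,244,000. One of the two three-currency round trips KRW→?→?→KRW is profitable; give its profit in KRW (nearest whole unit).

Profitable loop is KRW → MXN → BRL → KRW:
KRW 6,244,000 ÷ 68.724 = MXN 90,856.18
MXN 90,856.18 × 0.23484 = BRL 21,336.66
BRL 21,336.66 ÷ 0.0033712 = KRW 6,329,101
Profit = KRW 6,329,101 − KRW 6,244,000

Profit: KRW 85,101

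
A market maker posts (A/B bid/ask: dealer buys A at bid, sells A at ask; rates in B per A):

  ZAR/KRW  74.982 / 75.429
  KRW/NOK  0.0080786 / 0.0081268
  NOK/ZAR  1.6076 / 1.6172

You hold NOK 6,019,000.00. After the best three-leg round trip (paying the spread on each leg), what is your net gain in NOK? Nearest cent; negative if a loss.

Net profit: NOK 52,593.52

Best loop NOK → KRW → ZAR → NOK:
NOK 6,019,000.00 ÷ 0.0081268 (buy KRW at ask) = KRW 740,635,921
KRW 740,635,921 ÷ 75.429 (buy ZAR at ask) = ZAR 9,818,981.04
ZAR 9,818,981.04 ÷ 1.6172 (buy NOK at ask) = NOK 6,071,593.52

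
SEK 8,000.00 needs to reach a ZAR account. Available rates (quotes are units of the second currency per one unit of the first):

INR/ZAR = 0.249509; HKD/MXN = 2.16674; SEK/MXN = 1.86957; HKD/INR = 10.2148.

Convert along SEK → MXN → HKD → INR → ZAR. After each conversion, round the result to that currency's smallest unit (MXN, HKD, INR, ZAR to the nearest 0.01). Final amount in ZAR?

ZAR 17,593.03

SEK 8,000.00 × 1.86957 = MXN 14,956.56
MXN 14,956.56 ÷ 2.16674 = HKD 6,902.79
HKD 6,902.79 × 10.2148 = INR 70,510.62
INR 70,510.62 × 0.249509 = ZAR 17,593.03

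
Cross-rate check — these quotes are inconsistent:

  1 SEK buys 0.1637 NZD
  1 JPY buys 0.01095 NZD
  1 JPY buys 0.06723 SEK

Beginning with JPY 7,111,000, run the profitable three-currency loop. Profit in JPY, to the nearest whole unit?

Profit: JPY 36,075

Profitable loop is JPY → SEK → NZD → JPY:
JPY 7,111,000 × 0.06723 = SEK 478,072.53
SEK 478,072.53 × 0.1637 = NZD 78,260.47
NZD 78,260.47 ÷ 0.01095 = JPY 7,147,075
Profit = JPY 7,147,075 − JPY 7,111,000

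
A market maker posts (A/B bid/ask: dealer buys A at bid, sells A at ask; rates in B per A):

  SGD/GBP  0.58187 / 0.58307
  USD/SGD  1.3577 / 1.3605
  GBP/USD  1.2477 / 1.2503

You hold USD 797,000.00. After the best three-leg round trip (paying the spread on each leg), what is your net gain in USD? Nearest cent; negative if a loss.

Best loop USD → GBP → SGD → USD:
USD 797,000.00 ÷ 1.2503 (buy GBP at ask) = GBP 637,447.01
GBP 637,447.01 ÷ 0.58307 (buy SGD at ask) = SGD 1,093,259.84
SGD 1,093,259.84 ÷ 1.3605 (buy USD at ask) = USD 803,572.10

Net profit: USD 6,572.10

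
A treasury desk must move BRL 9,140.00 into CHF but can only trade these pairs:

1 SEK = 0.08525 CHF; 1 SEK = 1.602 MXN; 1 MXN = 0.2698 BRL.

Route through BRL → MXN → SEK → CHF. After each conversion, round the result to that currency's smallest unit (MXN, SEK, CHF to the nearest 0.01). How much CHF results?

CHF 1,802.75

BRL 9,140.00 ÷ 0.2698 = MXN 33,876.95
MXN 33,876.95 ÷ 1.602 = SEK 21,146.66
SEK 21,146.66 × 0.08525 = CHF 1,802.75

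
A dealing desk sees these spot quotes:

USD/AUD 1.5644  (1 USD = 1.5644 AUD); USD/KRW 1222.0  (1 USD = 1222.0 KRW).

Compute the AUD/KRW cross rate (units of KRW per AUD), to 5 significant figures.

AUD/KRW = 781.13

1 AUD ÷ 1.5644 = 0.639223 USD
0.639223 USD × 1222.0 = 781.13 KRW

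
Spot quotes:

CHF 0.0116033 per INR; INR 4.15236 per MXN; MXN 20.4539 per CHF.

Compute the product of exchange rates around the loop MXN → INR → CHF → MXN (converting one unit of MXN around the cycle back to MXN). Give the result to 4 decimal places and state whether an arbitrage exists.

Around MXN → INR → CHF → MXN: 1 × 4.15236 × 0.0116033 × 20.4539 = 0.985491
Product < 1; profitable direction is MXN → CHF → INR → MXN.

0.9855 (arbitrage exists)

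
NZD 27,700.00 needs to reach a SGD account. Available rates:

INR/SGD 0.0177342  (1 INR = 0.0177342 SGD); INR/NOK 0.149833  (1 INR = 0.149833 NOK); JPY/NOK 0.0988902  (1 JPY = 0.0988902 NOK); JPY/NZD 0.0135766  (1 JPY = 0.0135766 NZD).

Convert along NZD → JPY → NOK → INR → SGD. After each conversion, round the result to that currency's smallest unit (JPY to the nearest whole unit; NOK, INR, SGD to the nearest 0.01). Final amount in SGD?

SGD 23,880.65

NZD 27,700.00 ÷ 0.0135766 = JPY 2,040,275
JPY 2,040,275 × 0.0988902 = NOK 201,763.20
NOK 201,763.20 ÷ 0.149833 = INR 1,346,587.20
INR 1,346,587.20 × 0.0177342 = SGD 23,880.65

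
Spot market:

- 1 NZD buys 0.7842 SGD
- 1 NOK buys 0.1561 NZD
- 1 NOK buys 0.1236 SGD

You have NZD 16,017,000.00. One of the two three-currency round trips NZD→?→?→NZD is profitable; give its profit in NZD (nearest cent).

Profit: NZD 155,229.85

Profitable loop is NZD → NOK → SGD → NZD:
NZD 16,017,000.00 ÷ 0.1561 = NOK 102,607,303.01
NOK 102,607,303.01 × 0.1236 = SGD 12,682,262.65
SGD 12,682,262.65 ÷ 0.7842 = NZD 16,172,229.85
Profit = NZD 16,172,229.85 − NZD 16,017,000.00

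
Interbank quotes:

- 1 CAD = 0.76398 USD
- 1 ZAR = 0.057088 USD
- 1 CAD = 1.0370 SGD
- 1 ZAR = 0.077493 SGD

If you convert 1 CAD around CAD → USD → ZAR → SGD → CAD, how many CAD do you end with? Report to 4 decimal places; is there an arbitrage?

1.0000 (no arbitrage)

Around CAD → USD → ZAR → SGD → CAD: 1 × 0.76398 ÷ 0.057088 × 0.077493 ÷ 1.0370 = 1.000048
Product ≈ 1 (deviation 0.005%, within rounding noise).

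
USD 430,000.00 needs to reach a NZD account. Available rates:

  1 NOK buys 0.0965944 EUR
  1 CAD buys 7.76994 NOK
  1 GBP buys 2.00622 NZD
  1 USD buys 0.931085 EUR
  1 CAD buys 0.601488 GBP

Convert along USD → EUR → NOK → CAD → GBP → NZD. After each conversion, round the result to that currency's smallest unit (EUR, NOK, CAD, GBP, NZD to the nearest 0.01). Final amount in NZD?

USD 430,000.00 × 0.931085 = EUR 400,366.55
EUR 400,366.55 ÷ 0.0965944 = NOK 4,144,821.54
NOK 4,144,821.54 ÷ 7.76994 = CAD 533,443.18
CAD 533,443.18 × 0.601488 = GBP 320,859.67
GBP 320,859.67 × 2.00622 = NZD 643,715.09

NZD 643,715.09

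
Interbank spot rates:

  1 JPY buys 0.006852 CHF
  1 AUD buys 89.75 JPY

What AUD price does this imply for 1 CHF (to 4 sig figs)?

1 CHF ÷ 0.006852 = 145.943 JPY
145.943 JPY ÷ 89.75 = 1.6261 AUD

CHF/AUD = 1.626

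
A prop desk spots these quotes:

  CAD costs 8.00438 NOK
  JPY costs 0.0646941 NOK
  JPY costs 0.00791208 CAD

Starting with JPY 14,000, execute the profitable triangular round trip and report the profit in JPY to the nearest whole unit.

Profitable loop is JPY → NOK → CAD → JPY:
JPY 14,000 × 0.0646941 = NOK 905.72
NOK 905.72 ÷ 8.00438 = CAD 113.15
CAD 113.15 ÷ 0.00791208 = JPY 14,301
Profit = JPY 14,301 − JPY 14,000

Profit: JPY 301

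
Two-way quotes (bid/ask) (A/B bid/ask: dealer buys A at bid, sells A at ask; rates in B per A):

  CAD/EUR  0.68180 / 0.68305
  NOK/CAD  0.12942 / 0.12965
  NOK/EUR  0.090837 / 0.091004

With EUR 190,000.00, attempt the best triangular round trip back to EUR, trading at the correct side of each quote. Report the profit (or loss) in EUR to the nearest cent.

Best loop EUR → CAD → NOK → EUR:
EUR 190,000.00 ÷ 0.68305 (buy CAD at ask) = CAD 278,164.12
CAD 278,164.12 ÷ 0.12965 (buy NOK at ask) = NOK 2,145,500.32
NOK 2,145,500.32 × 0.090837 (sell NOK at bid) = EUR 194,890.81

Net profit: EUR 4,890.81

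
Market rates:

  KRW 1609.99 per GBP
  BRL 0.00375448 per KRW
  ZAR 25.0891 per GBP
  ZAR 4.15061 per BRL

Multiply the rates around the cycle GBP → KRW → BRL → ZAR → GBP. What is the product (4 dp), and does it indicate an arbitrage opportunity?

1.0000 (no arbitrage)

Around GBP → KRW → BRL → ZAR → GBP: 1 × 1609.99 × 0.00375448 × 4.15061 ÷ 25.0891 = 1.000000
Product ≈ 1 (deviation 0.000%, within rounding noise).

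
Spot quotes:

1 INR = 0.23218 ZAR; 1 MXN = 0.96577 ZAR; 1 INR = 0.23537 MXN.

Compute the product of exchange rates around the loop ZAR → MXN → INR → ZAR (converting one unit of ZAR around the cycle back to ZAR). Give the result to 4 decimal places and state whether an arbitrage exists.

1.0214 (arbitrage exists)

Around ZAR → MXN → INR → ZAR: 1 ÷ 0.96577 ÷ 0.23537 × 0.23218 = 1.021410
Product > 1; profitable direction is ZAR → MXN → INR → ZAR.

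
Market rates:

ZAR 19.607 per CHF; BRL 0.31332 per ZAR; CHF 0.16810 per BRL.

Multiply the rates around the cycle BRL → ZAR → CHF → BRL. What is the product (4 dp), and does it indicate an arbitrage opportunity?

Around BRL → ZAR → CHF → BRL: 1 ÷ 0.31332 ÷ 19.607 ÷ 0.16810 = 0.968351
Product < 1; profitable direction is BRL → CHF → ZAR → BRL.

0.9684 (arbitrage exists)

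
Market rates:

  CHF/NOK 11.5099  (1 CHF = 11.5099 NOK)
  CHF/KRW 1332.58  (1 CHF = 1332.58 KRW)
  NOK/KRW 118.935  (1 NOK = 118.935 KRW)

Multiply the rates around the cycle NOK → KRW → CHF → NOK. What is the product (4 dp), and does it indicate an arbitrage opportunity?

1.0273 (arbitrage exists)

Around NOK → KRW → CHF → NOK: 1 × 118.935 ÷ 1332.58 × 11.5099 = 1.027278
Product > 1; profitable direction is NOK → KRW → CHF → NOK.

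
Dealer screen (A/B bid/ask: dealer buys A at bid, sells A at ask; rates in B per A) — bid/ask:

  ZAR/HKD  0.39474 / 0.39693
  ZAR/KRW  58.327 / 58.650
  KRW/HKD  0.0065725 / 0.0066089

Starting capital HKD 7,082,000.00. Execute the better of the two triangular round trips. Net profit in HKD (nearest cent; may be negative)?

Net profit: HKD 130,234.88

Best loop HKD → KRW → ZAR → HKD:
HKD 7,082,000.00 ÷ 0.0066089 (buy KRW at ask) = KRW 1,071,585,287
KRW 1,071,585,287 ÷ 58.650 (buy ZAR at ask) = ZAR 18,270,848.87
ZAR 18,270,848.87 × 0.39474 (sell ZAR at bid) = HKD 7,212,234.88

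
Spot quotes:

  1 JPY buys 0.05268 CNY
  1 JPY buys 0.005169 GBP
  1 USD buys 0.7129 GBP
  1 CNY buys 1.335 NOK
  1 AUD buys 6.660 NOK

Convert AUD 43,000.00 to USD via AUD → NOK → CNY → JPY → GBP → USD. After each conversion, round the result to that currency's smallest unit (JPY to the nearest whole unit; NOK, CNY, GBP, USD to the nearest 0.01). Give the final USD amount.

AUD 43,000.00 × 6.660 = NOK 286,380.00
NOK 286,380.00 ÷ 1.335 = CNY 214,516.85
CNY 214,516.85 ÷ 0.05268 = JPY 4,072,074
JPY 4,072,074 × 0.005169 = GBP 21,048.55
GBP 21,048.55 ÷ 0.7129 = USD 29,525.25

USD 29,525.25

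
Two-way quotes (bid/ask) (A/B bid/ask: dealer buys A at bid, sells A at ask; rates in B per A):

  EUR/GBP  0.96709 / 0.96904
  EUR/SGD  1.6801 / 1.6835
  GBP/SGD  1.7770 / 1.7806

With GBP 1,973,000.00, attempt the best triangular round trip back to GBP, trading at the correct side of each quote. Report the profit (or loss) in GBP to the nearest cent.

Net profit: GBP 41,040.90

Best loop GBP → SGD → EUR → GBP:
GBP 1,973,000.00 × 1.7770 (sell GBP at bid) = SGD 3,506,021.00
SGD 3,506,021.00 ÷ 1.6835 (buy EUR at ask) = EUR 2,082,578.56
EUR 2,082,578.56 × 0.96709 (sell EUR at bid) = GBP 2,014,040.90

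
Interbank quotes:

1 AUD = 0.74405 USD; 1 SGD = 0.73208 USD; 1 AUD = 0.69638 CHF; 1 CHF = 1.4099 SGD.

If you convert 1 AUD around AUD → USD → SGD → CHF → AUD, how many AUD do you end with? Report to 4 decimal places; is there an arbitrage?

1.0352 (arbitrage exists)

Around AUD → USD → SGD → CHF → AUD: 1 × 0.74405 ÷ 0.73208 ÷ 1.4099 ÷ 0.69638 = 1.035164
Product > 1; profitable direction is AUD → USD → SGD → CHF → AUD.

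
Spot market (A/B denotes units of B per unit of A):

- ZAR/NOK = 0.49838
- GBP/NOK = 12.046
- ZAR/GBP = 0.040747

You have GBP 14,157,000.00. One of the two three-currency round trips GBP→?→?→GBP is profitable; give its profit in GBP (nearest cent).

Profitable loop is GBP → ZAR → NOK → GBP:
GBP 14,157,000.00 ÷ 0.040747 = ZAR 347,436,621.10
ZAR 347,436,621.10 × 0.49838 = NOK 173,155,463.22
NOK 173,155,463.22 ÷ 12.046 = GBP 14,374,519.61
Profit = GBP 14,374,519.61 − GBP 14,157,000.00

Profit: GBP 217,519.61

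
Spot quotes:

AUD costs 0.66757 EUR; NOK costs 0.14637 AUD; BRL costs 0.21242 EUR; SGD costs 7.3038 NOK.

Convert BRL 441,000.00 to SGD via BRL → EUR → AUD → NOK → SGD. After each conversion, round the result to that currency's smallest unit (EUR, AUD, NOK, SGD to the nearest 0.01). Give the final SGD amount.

SGD 131,261.16

BRL 441,000.00 × 0.21242 = EUR 93,677.22
EUR 93,677.22 ÷ 0.66757 = AUD 140,325.69
AUD 140,325.69 ÷ 0.14637 = NOK 958,705.27
NOK 958,705.27 ÷ 7.3038 = SGD 131,261.16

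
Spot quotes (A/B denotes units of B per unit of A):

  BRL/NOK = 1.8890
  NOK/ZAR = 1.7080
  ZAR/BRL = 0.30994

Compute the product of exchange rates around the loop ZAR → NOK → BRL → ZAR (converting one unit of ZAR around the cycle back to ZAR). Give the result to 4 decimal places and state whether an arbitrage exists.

1.0000 (no arbitrage)

Around ZAR → NOK → BRL → ZAR: 1 ÷ 1.7080 ÷ 1.8890 ÷ 0.30994 = 1.000006
Product ≈ 1 (deviation 0.001%, within rounding noise).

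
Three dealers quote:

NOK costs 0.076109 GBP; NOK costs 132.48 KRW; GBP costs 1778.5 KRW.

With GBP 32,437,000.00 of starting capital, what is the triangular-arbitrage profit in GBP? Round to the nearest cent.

Profit: GBP 705,117.04

Profitable loop is GBP → KRW → NOK → GBP:
GBP 32,437,000.00 × 1778.5 = KRW 57,689,204,500
KRW 57,689,204,500 ÷ 132.48 = NOK 435,455,951.84
NOK 435,455,951.84 × 0.076109 = GBP 33,142,117.04
Profit = GBP 33,142,117.04 − GBP 32,437,000.00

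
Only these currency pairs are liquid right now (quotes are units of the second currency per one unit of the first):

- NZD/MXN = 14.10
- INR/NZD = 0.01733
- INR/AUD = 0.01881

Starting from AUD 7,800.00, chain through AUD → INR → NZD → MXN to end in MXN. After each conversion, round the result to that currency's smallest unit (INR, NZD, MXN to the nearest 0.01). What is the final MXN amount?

MXN 101,326.55

AUD 7,800.00 ÷ 0.01881 = INR 414,673.05
INR 414,673.05 × 0.01733 = NZD 7,186.28
NZD 7,186.28 × 14.10 = MXN 101,326.55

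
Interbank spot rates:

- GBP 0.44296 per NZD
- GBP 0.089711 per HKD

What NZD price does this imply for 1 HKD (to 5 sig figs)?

1 HKD × 0.089711 = 0.089711 GBP
0.089711 GBP ÷ 0.44296 = 0.202526 NZD

HKD/NZD = 0.20253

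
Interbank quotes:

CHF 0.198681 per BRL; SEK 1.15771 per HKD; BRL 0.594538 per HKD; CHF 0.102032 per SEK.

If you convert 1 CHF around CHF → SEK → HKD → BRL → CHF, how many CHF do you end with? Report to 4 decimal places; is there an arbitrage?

1.0000 (no arbitrage)

Around CHF → SEK → HKD → BRL → CHF: 1 ÷ 0.102032 ÷ 1.15771 × 0.594538 × 0.198681 = 0.999999
Product ≈ 1 (deviation 0.000%, within rounding noise).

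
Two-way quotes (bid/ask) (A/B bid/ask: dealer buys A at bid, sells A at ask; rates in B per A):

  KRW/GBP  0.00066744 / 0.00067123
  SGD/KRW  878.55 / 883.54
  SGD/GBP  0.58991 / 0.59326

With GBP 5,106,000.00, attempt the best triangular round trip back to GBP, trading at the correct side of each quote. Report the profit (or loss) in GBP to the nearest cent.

Best loop GBP → KRW → SGD → GBP:
GBP 5,106,000.00 ÷ 0.00067123 (buy KRW at ask) = KRW 7,606,930,560
KRW 7,606,930,560 ÷ 883.54 (buy SGD at ask) = SGD 8,609,605.18
SGD 8,609,605.18 × 0.58991 (sell SGD at bid) = GBP 5,078,892.19

Net result: GBP -27,107.81 (no profitable arbitrage after spreads)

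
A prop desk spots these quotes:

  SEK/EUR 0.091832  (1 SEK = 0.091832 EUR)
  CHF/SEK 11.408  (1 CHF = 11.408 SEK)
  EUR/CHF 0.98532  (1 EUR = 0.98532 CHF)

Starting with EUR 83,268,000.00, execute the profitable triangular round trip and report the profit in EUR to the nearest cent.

Profit: EUR 2,684,593.83

Profitable loop is EUR → CHF → SEK → EUR:
EUR 83,268,000.00 × 0.98532 = CHF 82,045,625.76
CHF 82,045,625.76 × 11.408 = SEK 935,976,498.67
SEK 935,976,498.67 × 0.091832 = EUR 85,952,593.83
Profit = EUR 85,952,593.83 − EUR 83,268,000.00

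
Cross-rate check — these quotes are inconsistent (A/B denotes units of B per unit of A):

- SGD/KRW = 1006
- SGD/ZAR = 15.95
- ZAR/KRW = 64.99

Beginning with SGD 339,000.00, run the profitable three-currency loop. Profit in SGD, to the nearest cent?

Profit: SGD 10,308.33

Profitable loop is SGD → ZAR → KRW → SGD:
SGD 339,000.00 × 15.95 = ZAR 5,407,050.00
ZAR 5,407,050.00 × 64.99 = KRW 351,404,180
KRW 351,404,180 ÷ 1006 = SGD 349,308.33
Profit = SGD 349,308.33 − SGD 339,000.00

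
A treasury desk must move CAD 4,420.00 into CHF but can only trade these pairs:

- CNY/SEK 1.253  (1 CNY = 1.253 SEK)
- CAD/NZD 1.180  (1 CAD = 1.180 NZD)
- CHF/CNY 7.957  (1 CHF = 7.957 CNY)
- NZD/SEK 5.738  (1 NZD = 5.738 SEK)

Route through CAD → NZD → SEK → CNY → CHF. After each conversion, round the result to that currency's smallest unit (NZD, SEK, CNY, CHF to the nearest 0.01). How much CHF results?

CAD 4,420.00 × 1.180 = NZD 5,215.60
NZD 5,215.60 × 5.738 = SEK 29,927.11
SEK 29,927.11 ÷ 1.253 = CNY 23,884.37
CNY 23,884.37 ÷ 7.957 = CHF 3,001.68

CHF 3,001.68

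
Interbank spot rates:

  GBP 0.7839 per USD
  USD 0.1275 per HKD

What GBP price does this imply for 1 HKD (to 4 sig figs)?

1 HKD × 0.1275 = 0.1275 USD
0.1275 USD × 0.7839 = 0.0999473 GBP

HKD/GBP = 0.09995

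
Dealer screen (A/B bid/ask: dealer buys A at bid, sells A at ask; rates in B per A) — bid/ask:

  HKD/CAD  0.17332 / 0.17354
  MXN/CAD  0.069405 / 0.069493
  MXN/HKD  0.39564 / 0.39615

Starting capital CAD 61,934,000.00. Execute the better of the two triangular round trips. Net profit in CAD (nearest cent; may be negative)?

Net profit: CAD 591,998.37

Best loop CAD → HKD → MXN → CAD:
CAD 61,934,000.00 ÷ 0.17354 (buy HKD at ask) = HKD 356,886,020.51
HKD 356,886,020.51 ÷ 0.39615 (buy MXN at ask) = MXN 900,886,079.80
MXN 900,886,079.80 × 0.069405 (sell MXN at bid) = CAD 62,525,998.37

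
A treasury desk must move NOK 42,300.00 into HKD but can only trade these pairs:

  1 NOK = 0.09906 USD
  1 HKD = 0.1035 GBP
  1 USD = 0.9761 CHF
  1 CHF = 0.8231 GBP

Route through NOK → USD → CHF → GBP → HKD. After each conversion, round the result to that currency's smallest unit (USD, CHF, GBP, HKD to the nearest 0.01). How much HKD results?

HKD 32,527.05

NOK 42,300.00 × 0.09906 = USD 4,190.24
USD 4,190.24 × 0.9761 = CHF 4,090.09
CHF 4,090.09 × 0.8231 = GBP 3,366.55
GBP 3,366.55 ÷ 0.1035 = HKD 32,527.05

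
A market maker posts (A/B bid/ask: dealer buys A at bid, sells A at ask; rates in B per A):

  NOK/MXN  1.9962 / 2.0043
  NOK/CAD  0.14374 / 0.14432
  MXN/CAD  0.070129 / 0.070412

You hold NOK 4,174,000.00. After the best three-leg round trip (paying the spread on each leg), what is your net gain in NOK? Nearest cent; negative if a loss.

Best loop NOK → CAD → MXN → NOK:
NOK 4,174,000.00 × 0.14374 (sell NOK at bid) = CAD 599,970.76
CAD 599,970.76 ÷ 0.070412 (buy MXN at ask) = MXN 8,520,859.51
MXN 8,520,859.51 ÷ 2.0043 (buy NOK at ask) = NOK 4,251,289.48

Net profit: NOK 77,289.48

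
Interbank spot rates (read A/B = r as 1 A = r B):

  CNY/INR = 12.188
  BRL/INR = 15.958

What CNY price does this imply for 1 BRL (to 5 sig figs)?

1 BRL × 15.958 = 15.958 INR
15.958 INR ÷ 12.188 = 1.30932 CNY

BRL/CNY = 1.3093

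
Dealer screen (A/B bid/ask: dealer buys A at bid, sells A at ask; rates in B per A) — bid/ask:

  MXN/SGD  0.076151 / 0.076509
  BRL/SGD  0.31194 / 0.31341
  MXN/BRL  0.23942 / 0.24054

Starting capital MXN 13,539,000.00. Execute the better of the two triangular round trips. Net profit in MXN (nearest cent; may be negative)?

Net profit: MXN 137,092.92

Best loop MXN → SGD → BRL → MXN:
MXN 13,539,000.00 × 0.076151 (sell MXN at bid) = SGD 1,031,008.39
SGD 1,031,008.39 ÷ 0.31341 (buy BRL at ask) = BRL 3,289,647.39
BRL 3,289,647.39 ÷ 0.24054 (buy MXN at ask) = MXN 13,676,092.92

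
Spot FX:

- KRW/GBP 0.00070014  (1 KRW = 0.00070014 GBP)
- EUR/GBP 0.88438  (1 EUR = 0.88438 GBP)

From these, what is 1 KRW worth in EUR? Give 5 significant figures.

1 KRW × 0.00070014 = 0.00070014 GBP
0.00070014 GBP ÷ 0.88438 = 0.000791673 EUR

KRW/EUR = 0.00079167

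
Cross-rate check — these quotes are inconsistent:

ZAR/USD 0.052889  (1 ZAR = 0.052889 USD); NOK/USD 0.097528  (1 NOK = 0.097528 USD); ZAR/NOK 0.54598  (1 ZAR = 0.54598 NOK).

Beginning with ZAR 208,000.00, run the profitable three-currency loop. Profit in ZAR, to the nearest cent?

Profit: ZAR 1,413.19

Profitable loop is ZAR → NOK → USD → ZAR:
ZAR 208,000.00 × 0.54598 = NOK 113,563.84
NOK 113,563.84 × 0.097528 = USD 11,075.65
USD 11,075.65 ÷ 0.052889 = ZAR 209,413.19
Profit = ZAR 209,413.19 − ZAR 208,000.00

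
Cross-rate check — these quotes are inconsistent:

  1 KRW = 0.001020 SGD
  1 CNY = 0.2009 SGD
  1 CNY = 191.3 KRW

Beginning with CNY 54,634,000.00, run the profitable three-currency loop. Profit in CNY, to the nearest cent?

Profit: CNY 1,616,682.12

Profitable loop is CNY → SGD → KRW → CNY:
CNY 54,634,000.00 × 0.2009 = SGD 10,975,970.60
SGD 10,975,970.60 ÷ 0.001020 = KRW 10,760,755,490
KRW 10,760,755,490 ÷ 191.3 = CNY 56,250,682.12
Profit = CNY 56,250,682.12 − CNY 54,634,000.00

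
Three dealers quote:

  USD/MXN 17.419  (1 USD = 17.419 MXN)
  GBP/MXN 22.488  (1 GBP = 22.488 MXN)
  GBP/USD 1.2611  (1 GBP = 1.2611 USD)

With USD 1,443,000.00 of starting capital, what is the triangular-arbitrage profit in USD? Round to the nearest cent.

Profit: USD 34,217.41

Profitable loop is USD → GBP → MXN → USD:
USD 1,443,000.00 ÷ 1.2611 = GBP 1,144,239.16
GBP 1,144,239.16 × 22.488 = MXN 25,731,650.15
MXN 25,731,650.15 ÷ 17.419 = USD 1,477,217.41
Profit = USD 1,477,217.41 − USD 1,443,000.00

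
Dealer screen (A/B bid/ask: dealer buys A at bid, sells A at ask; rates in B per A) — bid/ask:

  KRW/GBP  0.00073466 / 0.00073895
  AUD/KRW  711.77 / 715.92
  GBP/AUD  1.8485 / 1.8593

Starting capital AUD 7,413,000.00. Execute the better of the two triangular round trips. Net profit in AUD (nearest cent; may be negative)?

Net profit: AUD 123,418.07

Best loop AUD → GBP → KRW → AUD:
AUD 7,413,000.00 ÷ 1.8593 (buy GBP at ask) = GBP 3,986,984.35
GBP 3,986,984.35 ÷ 0.00073895 (buy KRW at ask) = KRW 5,395,472,426
KRW 5,395,472,426 ÷ 715.92 (buy AUD at ask) = AUD 7,536,418.07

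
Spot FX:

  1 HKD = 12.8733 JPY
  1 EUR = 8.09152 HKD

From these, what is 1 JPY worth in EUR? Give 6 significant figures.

1 JPY ÷ 12.8733 = 0.0776802 HKD
0.0776802 HKD ÷ 8.09152 = 0.00960019 EUR

JPY/EUR = 0.00960019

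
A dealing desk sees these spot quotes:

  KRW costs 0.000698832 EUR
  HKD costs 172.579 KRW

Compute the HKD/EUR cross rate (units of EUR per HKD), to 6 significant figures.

HKD/EUR = 0.120604

1 HKD × 172.579 = 172.579 KRW
172.579 KRW × 0.000698832 = 0.120604 EUR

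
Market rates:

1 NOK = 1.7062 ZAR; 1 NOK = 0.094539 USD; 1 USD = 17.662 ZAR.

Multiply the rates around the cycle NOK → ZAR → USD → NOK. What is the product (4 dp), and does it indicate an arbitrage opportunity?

Around NOK → ZAR → USD → NOK: 1 × 1.7062 ÷ 17.662 ÷ 0.094539 = 1.021831
Product > 1; profitable direction is NOK → ZAR → USD → NOK.

1.0218 (arbitrage exists)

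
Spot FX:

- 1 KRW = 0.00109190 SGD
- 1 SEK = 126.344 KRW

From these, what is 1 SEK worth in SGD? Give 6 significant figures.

1 SEK × 126.344 = 126.344 KRW
126.344 KRW × 0.00109190 = 0.137955 SGD

SEK/SGD = 0.137955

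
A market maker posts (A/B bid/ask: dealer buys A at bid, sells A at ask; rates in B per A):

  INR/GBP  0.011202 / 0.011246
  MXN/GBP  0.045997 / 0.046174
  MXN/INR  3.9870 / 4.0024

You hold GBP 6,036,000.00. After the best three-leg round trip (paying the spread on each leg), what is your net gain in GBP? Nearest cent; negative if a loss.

Best loop GBP → INR → MXN → GBP:
GBP 6,036,000.00 ÷ 0.011246 (buy INR at ask) = INR 536,724,168.59
INR 536,724,168.59 ÷ 4.0024 (buy MXN at ask) = MXN 134,100,581.80
MXN 134,100,581.80 × 0.045997 (sell MXN at bid) = GBP 6,168,224.46

Net profit: GBP 132,224.46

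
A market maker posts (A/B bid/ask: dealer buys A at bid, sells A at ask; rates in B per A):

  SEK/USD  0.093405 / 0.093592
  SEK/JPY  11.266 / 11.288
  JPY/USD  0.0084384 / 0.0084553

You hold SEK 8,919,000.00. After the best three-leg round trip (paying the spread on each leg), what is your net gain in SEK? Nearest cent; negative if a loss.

Best loop SEK → JPY → USD → SEK:
SEK 8,919,000.00 × 11.266 (sell SEK at bid) = JPY 100,481,454
JPY 100,481,454 × 0.0084384 (sell JPY at bid) = USD 847,902.70
USD 847,902.70 ÷ 0.093592 (buy SEK at ask) = SEK 9,059,563.87

Net profit: SEK 140,563.87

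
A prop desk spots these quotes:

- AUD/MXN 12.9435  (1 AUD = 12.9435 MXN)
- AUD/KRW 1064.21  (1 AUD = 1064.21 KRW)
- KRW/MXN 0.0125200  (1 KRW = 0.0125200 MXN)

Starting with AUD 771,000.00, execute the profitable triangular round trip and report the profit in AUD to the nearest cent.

Profit: AUD 22,659.67

Profitable loop is AUD → KRW → MXN → AUD:
AUD 771,000.00 × 1064.21 = KRW 820,505,910
KRW 820,505,910 × 0.0125200 = MXN 10,272,733.99
MXN 10,272,733.99 ÷ 12.9435 = AUD 793,659.67
Profit = AUD 793,659.67 − AUD 771,000.00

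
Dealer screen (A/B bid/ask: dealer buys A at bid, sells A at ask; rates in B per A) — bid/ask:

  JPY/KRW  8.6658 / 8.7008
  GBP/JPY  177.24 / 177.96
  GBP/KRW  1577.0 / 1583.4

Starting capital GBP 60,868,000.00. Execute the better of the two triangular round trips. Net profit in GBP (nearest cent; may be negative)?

Net profit: GBP 1,124,498.80

Best loop GBP → KRW → JPY → GBP:
GBP 60,868,000.00 × 1577.0 (sell GBP at bid) = KRW 95,988,836,000
KRW 95,988,836,000 ÷ 8.7008 (buy JPY at ask) = JPY 11,032,185,086
JPY 11,032,185,086 ÷ 177.96 (buy GBP at ask) = GBP 61,992,498.80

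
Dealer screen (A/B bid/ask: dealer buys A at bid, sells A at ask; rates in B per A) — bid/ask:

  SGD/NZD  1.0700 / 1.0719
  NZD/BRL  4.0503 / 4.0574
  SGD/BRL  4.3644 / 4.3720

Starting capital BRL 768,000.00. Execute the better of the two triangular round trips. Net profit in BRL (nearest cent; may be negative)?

Best loop BRL → NZD → SGD → BRL:
BRL 768,000.00 ÷ 4.0574 (buy NZD at ask) = NZD 189,283.78
NZD 189,283.78 ÷ 1.0719 (buy SGD at ask) = SGD 176,587.16
SGD 176,587.16 × 4.3644 (sell SGD at bid) = BRL 770,697.01

Net profit: BRL 2,697.01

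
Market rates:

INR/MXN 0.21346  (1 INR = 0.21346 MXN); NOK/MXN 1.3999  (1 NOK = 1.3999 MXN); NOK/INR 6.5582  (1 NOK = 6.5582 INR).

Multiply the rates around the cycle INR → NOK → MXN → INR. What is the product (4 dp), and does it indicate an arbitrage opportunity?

Around INR → NOK → MXN → INR: 1 ÷ 6.5582 × 1.3999 ÷ 0.21346 = 0.999990
Product ≈ 1 (deviation 0.001%, within rounding noise).

1.0000 (no arbitrage)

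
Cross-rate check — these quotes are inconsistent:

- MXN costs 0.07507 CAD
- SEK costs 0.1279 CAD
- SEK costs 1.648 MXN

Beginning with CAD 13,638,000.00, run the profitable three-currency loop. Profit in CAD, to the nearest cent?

Profit: CAD 461,301.82

Profitable loop is CAD → MXN → SEK → CAD:
CAD 13,638,000.00 ÷ 0.07507 = MXN 181,670,440.92
MXN 181,670,440.92 ÷ 1.648 = SEK 110,236,918.04
SEK 110,236,918.04 × 0.1279 = CAD 14,099,301.82
Profit = CAD 14,099,301.82 − CAD 13,638,000.00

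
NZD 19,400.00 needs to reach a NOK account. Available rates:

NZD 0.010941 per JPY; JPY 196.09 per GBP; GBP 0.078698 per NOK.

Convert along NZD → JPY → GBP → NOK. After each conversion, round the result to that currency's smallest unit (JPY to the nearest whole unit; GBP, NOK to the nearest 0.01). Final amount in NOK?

NZD 19,400.00 ÷ 0.010941 = JPY 1,773,147
JPY 1,773,147 ÷ 196.09 = GBP 9,042.52
GBP 9,042.52 ÷ 0.078698 = NOK 114,901.52

NOK 114,901.52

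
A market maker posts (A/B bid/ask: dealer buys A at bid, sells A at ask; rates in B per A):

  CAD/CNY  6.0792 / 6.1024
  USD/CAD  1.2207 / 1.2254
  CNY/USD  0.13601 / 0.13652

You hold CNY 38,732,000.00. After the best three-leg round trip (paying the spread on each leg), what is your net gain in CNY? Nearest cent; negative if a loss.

Net profit: CNY 360,742.59

Best loop CNY → USD → CAD → CNY:
CNY 38,732,000.00 × 0.13601 (sell CNY at bid) = USD 5,267,939.32
USD 5,267,939.32 × 1.2207 (sell USD at bid) = CAD 6,430,573.53
CAD 6,430,573.53 × 6.0792 (sell CAD at bid) = CNY 39,092,742.59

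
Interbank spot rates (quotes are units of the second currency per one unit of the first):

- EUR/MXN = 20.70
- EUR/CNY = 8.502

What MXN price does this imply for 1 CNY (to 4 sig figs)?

CNY/MXN = 2.435

1 CNY ÷ 8.502 = 0.117619 EUR
0.117619 EUR × 20.70 = 2.43472 MXN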